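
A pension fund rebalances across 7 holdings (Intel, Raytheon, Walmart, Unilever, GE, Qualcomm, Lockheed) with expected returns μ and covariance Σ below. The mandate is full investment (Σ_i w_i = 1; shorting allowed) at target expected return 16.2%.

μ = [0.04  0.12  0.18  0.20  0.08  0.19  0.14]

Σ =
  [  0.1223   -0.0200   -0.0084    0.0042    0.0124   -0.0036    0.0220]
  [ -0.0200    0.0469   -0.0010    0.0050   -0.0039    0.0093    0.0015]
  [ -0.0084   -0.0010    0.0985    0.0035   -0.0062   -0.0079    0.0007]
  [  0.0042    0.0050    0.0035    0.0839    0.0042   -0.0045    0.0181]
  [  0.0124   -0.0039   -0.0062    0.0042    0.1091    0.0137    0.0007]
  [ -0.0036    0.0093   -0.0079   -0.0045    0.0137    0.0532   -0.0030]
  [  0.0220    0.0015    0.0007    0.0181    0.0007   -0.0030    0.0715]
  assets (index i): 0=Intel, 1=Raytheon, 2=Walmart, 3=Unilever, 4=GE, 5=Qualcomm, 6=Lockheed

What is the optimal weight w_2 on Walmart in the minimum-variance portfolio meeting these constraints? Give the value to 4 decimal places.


u=Σ⁻¹μ = [0.5400  1.8481  2.1312  2.0500  0.2973  3.7754  1.3688]
v=Σ⁻¹𝟙 = [10.6260  22.1973  12.7259  8.2169  6.9790  16.9131  8.6874]
a=μᵀu=1.969731  b=𝟙ᵀu=12.010816  c=𝟙ᵀv=86.345666  D=ac−b²=25.818047
λ₁=(c·0.162−b)/D = (86.345666·0.162−12.010816)/25.818047 = 0.076581
λ₂=(a−b·0.162)/D = (1.969731−12.010816·0.162)/25.818047 = 0.000929
w* = 0.076581·u + 0.000929·v:
  w_0 = 0.076581·0.5400 + 0.000929·10.6260 = 0.0512  (Intel)
  w_1 = 0.076581·1.8481 + 0.000929·22.1973 = 0.1621  (Raytheon)
  w_2 = 0.076581·2.1312 + 0.000929·12.7259 = 0.1750  (Walmart)
  w_3 = 0.076581·2.0500 + 0.000929·8.2169 = 0.1646  (Unilever)
  w_4 = 0.076581·0.2973 + 0.000929·6.9790 = 0.0292  (GE)
  w_5 = 0.076581·3.7754 + 0.000929·16.9131 = 0.3048  (Qualcomm)
  w_6 = 0.076581·1.3688 + 0.000929·8.6874 = 0.1129  (Lockheed)
Σw_i=1.0000  μᵀw=0.1620
σ²=wᵀΣw=λ₁·μ_p+λ₂ = 0.076581·0.162 + 0.000929 = 0.013335 ≈ 0.0133

0.1750


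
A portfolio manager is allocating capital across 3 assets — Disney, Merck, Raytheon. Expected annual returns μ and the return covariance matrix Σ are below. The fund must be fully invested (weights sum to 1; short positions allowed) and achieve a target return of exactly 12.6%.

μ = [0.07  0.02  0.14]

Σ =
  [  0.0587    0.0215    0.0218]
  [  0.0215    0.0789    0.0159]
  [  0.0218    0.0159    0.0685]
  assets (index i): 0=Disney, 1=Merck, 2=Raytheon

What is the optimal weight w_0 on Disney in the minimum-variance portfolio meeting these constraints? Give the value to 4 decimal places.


x=Σ⁻¹μ = [0.5850  -0.2940  1.9259]
y=Σ⁻¹𝟙 = [10.6688  7.8779  9.3746]
a=μᵀx=0.304690  b=𝟙ᵀx=2.216821  c=𝟙ᵀy=27.921304  D=ac−b²=3.593046
λ₁=(c·0.126−b)/D = (27.921304·0.126−2.216821)/3.593046 = 0.362161
λ₂=(a−b·0.126)/D = (0.304690−2.216821·0.126)/3.593046 = 0.007061
w* = 0.362161·x + 0.007061·y:
  w_0 = 0.362161·0.5850 + 0.007061·10.6688 = 0.2872  (Disney)
  w_1 = 0.362161·-0.2940 + 0.007061·7.8779 = -0.0509  (Merck)
  w_2 = 0.362161·1.9259 + 0.007061·9.3746 = 0.7637  (Raytheon)
Σw_i=1.0000  μᵀw=0.1260
σ²=wᵀΣw=λ₁·μ_p+λ₂ = 0.362161·0.126 + 0.007061 = 0.052693 ≈ 0.0527

0.2872


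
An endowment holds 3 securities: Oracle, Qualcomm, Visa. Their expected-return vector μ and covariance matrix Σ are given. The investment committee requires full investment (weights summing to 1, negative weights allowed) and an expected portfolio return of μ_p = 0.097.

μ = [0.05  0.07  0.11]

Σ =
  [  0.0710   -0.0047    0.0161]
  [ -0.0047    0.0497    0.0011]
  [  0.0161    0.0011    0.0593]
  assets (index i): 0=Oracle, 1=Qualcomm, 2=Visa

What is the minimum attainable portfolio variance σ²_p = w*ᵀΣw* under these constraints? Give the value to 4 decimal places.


0.0327

x=Σ⁻¹μ = [0.4079  1.4090  1.7181]
y=Σ⁻¹𝟙 = [12.5102  21.0144  13.0771]
a=μᵀx=0.308015  b=𝟙ᵀx=3.534993  c=𝟙ᵀy=46.601646  D=ac−b²=1.857840
λ₁=(c·0.097−b)/D = (46.601646·0.097−3.534993)/1.857840 = 0.530383
λ₂=(a−b·0.097)/D = (0.308015−3.534993·0.097)/1.857840 = -0.018774
w* = 0.530383·x + -0.018774·y:
  w_0 = 0.530383·0.4079 + -0.018774·12.5102 = -0.0185  (Oracle)
  w_1 = 0.530383·1.4090 + -0.018774·21.0144 = 0.3528  (Qualcomm)
  w_2 = 0.530383·1.7181 + -0.018774·13.0771 = 0.6657  (Visa)
Σw_i=1.0000  μᵀw=0.0970
σ²=wᵀΣw=λ₁·μ_p+λ₂ = 0.530383·0.097 + -0.018774 = 0.032673 ≈ 0.0327


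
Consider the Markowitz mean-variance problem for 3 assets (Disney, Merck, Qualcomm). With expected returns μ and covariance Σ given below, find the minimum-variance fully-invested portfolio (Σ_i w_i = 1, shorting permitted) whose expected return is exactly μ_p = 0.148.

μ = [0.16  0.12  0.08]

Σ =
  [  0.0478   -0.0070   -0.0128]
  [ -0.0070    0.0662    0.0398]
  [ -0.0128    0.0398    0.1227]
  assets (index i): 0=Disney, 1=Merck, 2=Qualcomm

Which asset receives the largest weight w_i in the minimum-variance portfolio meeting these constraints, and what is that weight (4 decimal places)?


Disney (0.6841)

p=Σ⁻¹μ = [3.7435  1.9649  0.4052]
q=Σ⁻¹𝟙 = [24.6246  13.9944  6.1794]
a=μᵀp=0.867170  b=𝟙ᵀp=6.113628  c=𝟙ᵀq=44.798503  D=ac−b²=1.471484
λ₁=(c·0.148−b)/D = (44.798503·0.148−6.113628)/1.471484 = 0.351040
λ₂=(a−b·0.148)/D = (0.867170−6.113628·0.148)/1.471484 = -0.025584
w* = 0.351040·p + -0.025584·q:
  w_0 = 0.351040·3.7435 + -0.025584·24.6246 = 0.6841  (Disney)
  w_1 = 0.351040·1.9649 + -0.025584·13.9944 = 0.3317  (Merck)
  w_2 = 0.351040·0.4052 + -0.025584·6.1794 = -0.0159  (Qualcomm)
Σw_i=1.0000  μᵀw=0.1480
σ²=wᵀΣw=λ₁·μ_p+λ₂ = 0.351040·0.148 + -0.025584 = 0.026370 ≈ 0.0264


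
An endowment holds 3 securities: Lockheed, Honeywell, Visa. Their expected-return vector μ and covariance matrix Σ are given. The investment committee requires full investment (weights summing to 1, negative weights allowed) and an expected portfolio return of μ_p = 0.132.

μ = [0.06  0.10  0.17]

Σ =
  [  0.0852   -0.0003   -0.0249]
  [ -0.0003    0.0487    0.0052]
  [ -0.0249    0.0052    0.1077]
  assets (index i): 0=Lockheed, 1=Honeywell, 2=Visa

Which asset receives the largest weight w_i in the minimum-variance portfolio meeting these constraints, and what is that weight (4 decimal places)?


x=Σ⁻¹μ = [1.2287  1.8717  1.7722]
y=Σ⁻¹𝟙 = [15.2780  19.3592  11.8826]
a=μᵀx=0.562166  b=𝟙ᵀx=4.872639  c=𝟙ᵀy=46.519780  D=ac−b²=2.409234
λ₁=(c·0.132−b)/D = (46.519780·0.132−4.872639)/2.409234 = 0.526296
λ₂=(a−b·0.132)/D = (0.562166−4.872639·0.132)/2.409234 = -0.033630
w* = 0.526296·x + -0.033630·y:
  w_0 = 0.526296·1.2287 + -0.033630·15.2780 = 0.1329  (Lockheed)
  w_1 = 0.526296·1.8717 + -0.033630·19.3592 = 0.3340  (Honeywell)
  w_2 = 0.526296·1.7722 + -0.033630·11.8826 = 0.5331  (Visa)
Σw_i=1.0000  μᵀw=0.1320
σ²=wᵀΣw=λ₁·μ_p+λ₂ = 0.526296·0.132 + -0.033630 = 0.035841 ≈ 0.0358

Visa (0.5331)


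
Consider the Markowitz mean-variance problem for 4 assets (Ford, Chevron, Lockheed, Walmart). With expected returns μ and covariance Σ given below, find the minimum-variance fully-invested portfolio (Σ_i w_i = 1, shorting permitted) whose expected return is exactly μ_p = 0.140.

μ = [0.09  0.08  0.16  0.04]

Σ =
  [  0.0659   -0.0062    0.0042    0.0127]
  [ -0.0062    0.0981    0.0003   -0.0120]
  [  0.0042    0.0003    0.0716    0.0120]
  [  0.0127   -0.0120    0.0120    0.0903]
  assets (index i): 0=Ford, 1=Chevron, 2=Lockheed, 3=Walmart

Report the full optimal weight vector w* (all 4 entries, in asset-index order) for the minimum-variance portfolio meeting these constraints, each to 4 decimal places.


0.2899  0.1612  0.6588  -0.1099

g=Σ⁻¹μ = [1.2957  0.9026  2.1387  0.0965]
h=Σ⁻¹𝟙 = [13.8062  12.1577  11.5618  9.2116]
a=μᵀg=0.534875  b=𝟙ᵀg=4.433534  c=𝟙ᵀh=46.737388  D=ac−b²=5.342452
λ₁=(c·0.140−b)/D = (46.737388·0.140−4.433534)/5.342452 = 0.394894
λ₂=(a−b·0.140)/D = (0.534875−4.433534·0.140)/5.342452 = -0.016064
w* = 0.394894·g + -0.016064·h:
  w_0 = 0.394894·1.2957 + -0.016064·13.8062 = 0.2899  (Ford)
  w_1 = 0.394894·0.9026 + -0.016064·12.1577 = 0.1612  (Chevron)
  w_2 = 0.394894·2.1387 + -0.016064·11.5618 = 0.6588  (Lockheed)
  w_3 = 0.394894·0.0965 + -0.016064·9.2116 = -0.1099  (Walmart)
Σw_i=1.0000  μᵀw=0.1400
σ²=wᵀΣw=λ₁·μ_p+λ₂ = 0.394894·0.140 + -0.016064 = 0.039221 ≈ 0.0392


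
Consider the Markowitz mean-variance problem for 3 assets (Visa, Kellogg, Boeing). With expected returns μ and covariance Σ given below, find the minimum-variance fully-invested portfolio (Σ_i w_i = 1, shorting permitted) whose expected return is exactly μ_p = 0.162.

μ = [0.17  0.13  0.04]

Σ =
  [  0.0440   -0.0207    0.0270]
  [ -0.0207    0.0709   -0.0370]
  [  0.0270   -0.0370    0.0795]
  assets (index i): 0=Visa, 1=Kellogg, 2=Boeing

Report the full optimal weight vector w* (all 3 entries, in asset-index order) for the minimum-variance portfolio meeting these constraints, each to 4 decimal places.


p=Σ⁻¹μ = [5.3258  3.5756  0.3585]
q=Σ⁻¹𝟙 = [26.2645  31.2788  18.2160]
a=μᵀp=1.384550  b=𝟙ᵀp=9.259857  c=𝟙ᵀq=75.759376  D=ac−b²=19.147684
λ₁=(c·0.162−b)/D = (75.759376·0.162−9.259857)/19.147684 = 0.157364
λ₂=(a−b·0.162)/D = (1.384550−9.259857·0.162)/19.147684 = -0.006035
w* = 0.157364·p + -0.006035·q:
  w_0 = 0.157364·5.3258 + -0.006035·26.2645 = 0.6796  (Visa)
  w_1 = 0.157364·3.5756 + -0.006035·31.2788 = 0.3739  (Kellogg)
  w_2 = 0.157364·0.3585 + -0.006035·18.2160 = -0.0535  (Boeing)
Σw_i=1.0000  μᵀw=0.1620
σ²=wᵀΣw=λ₁·μ_p+λ₂ = 0.157364·0.162 + -0.006035 = 0.019459 ≈ 0.0195

0.6796  0.3739  -0.0535


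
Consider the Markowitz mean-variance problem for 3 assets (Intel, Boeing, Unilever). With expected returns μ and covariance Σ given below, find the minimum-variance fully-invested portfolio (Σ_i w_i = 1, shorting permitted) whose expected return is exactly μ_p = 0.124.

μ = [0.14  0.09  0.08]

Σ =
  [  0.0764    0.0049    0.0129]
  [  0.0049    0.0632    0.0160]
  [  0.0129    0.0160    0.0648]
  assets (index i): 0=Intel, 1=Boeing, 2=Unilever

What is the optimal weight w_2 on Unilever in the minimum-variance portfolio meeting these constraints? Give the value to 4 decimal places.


p=Σ⁻¹μ = [1.6541  1.1377  0.6244]
q=Σ⁻¹𝟙 = [10.5598  12.4048  10.2670]
a=μᵀp=0.383915  b=𝟙ᵀp=3.416172  c=𝟙ᵀq=33.231658  D=ac−b²=1.087911
λ₁=(c·0.124−b)/D = (33.231658·0.124−3.416172)/1.087911 = 0.647621
λ₂=(a−b·0.124)/D = (0.383915−3.416172·0.124)/1.087911 = -0.036483
w* = 0.647621·p + -0.036483·q:
  w_0 = 0.647621·1.6541 + -0.036483·10.5598 = 0.6860  (Intel)
  w_1 = 0.647621·1.1377 + -0.036483·12.4048 = 0.2843  (Boeing)
  w_2 = 0.647621·0.6244 + -0.036483·10.2670 = 0.0298  (Unilever)
Σw_i=1.0000  μᵀw=0.1240
σ²=wᵀΣw=λ₁·μ_p+λ₂ = 0.647621·0.124 + -0.036483 = 0.043822 ≈ 0.0438

0.0298


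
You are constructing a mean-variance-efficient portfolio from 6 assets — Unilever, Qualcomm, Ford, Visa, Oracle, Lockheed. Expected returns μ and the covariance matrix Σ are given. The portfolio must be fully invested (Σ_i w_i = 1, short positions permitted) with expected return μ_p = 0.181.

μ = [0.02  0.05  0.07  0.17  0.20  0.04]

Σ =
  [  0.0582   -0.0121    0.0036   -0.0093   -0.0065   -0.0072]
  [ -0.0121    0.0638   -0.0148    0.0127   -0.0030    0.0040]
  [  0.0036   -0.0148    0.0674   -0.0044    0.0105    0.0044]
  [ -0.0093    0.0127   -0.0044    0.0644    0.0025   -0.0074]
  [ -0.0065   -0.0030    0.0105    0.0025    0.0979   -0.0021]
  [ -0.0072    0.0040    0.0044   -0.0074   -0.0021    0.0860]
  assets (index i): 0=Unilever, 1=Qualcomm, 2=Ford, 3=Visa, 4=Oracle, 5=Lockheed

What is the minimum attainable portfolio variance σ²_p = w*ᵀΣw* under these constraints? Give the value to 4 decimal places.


0.0384

p=Σ⁻¹μ = [1.1918  0.7304  0.9546  2.7440  1.9884  0.7667]
q=Σ⁻¹𝟙 = [26.1418  20.6178  16.5534  17.5379  10.6543  13.7799]
a=μᵀp=1.022005  b=𝟙ᵀp=8.375973  c=𝟙ᵀq=105.285188  D=ac−b²=37.445045
λ₁=(c·0.181−b)/D = (105.285188·0.181−8.375973)/37.445045 = 0.285235
λ₂=(a−b·0.181)/D = (1.022005−8.375973·0.181)/37.445045 = -0.013194
w* = 0.285235·p + -0.013194·q:
  w_0 = 0.285235·1.1918 + -0.013194·26.1418 = -0.0050  (Unilever)
  w_1 = 0.285235·0.7304 + -0.013194·20.6178 = -0.0637  (Qualcomm)
  w_2 = 0.285235·0.9546 + -0.013194·16.5534 = 0.0539  (Ford)
  w_3 = 0.285235·2.7440 + -0.013194·17.5379 = 0.5513  (Visa)
  w_4 = 0.285235·1.9884 + -0.013194·10.6543 = 0.4266  (Oracle)
  w_5 = 0.285235·0.7667 + -0.013194·13.7799 = 0.0369  (Lockheed)
Σw_i=1.0000  μᵀw=0.1810
σ²=wᵀΣw=λ₁·μ_p+λ₂ = 0.285235·0.181 + -0.013194 = 0.038434 ≈ 0.0384


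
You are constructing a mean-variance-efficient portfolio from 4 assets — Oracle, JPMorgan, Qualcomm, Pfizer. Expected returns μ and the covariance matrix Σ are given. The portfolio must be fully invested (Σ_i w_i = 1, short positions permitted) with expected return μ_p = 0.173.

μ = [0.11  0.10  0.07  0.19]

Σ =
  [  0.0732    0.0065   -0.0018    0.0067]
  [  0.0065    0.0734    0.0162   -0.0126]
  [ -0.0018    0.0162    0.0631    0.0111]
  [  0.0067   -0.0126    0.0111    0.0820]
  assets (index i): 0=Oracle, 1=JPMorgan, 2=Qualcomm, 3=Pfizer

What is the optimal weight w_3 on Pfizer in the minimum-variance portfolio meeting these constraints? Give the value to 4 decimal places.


0.7250

u=Σ⁻¹μ = [1.1445  1.6119  0.3006  2.4306]
v=Σ⁻¹𝟙 = [11.7924  12.1380  11.0267  11.6041]
a=μᵀu=0.769938  b=𝟙ᵀu=5.487604  c=𝟙ᵀv=46.561162  D=ac−b²=5.735392
λ₁=(c·0.173−b)/D = (46.561162·0.173−5.487604)/5.735392 = 0.447655
λ₂=(a−b·0.173)/D = (0.769938−5.487604·0.173)/5.735392 = -0.031283
w* = 0.447655·u + -0.031283·v:
  w_0 = 0.447655·1.1445 + -0.031283·11.7924 = 0.1435  (Oracle)
  w_1 = 0.447655·1.6119 + -0.031283·12.1380 = 0.3419  (JPMorgan)
  w_2 = 0.447655·0.3006 + -0.031283·11.0267 = -0.2104  (Qualcomm)
  w_3 = 0.447655·2.4306 + -0.031283·11.6041 = 0.7250  (Pfizer)
Σw_i=1.0000  μᵀw=0.1730
σ²=wᵀΣw=λ₁·μ_p+λ₂ = 0.447655·0.173 + -0.031283 = 0.046162 ≈ 0.0462


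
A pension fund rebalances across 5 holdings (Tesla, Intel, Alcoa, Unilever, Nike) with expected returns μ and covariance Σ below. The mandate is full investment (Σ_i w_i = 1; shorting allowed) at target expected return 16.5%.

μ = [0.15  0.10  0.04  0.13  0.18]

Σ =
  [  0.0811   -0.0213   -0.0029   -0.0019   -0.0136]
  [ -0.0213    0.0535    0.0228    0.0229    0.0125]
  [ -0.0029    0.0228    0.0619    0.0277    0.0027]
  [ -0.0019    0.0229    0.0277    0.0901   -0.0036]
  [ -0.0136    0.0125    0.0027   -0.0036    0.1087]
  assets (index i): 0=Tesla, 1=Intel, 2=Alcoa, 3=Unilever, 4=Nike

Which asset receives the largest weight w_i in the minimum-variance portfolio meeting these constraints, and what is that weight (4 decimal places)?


x=Σ⁻¹μ = [2.7672  2.3395  -0.6976  1.1926  1.7899]
y=Σ⁻¹𝟙 = [19.2544  18.9055  7.5567  4.7523  9.4043]
a=μᵀx=1.098342  b=𝟙ᵀx=7.391541  c=𝟙ᵀy=59.873166  D=ac−b²=11.126339
λ₁=(c·0.165−b)/D = (59.873166·0.165−7.391541)/11.126339 = 0.223571
λ₂=(a−b·0.165)/D = (1.098342−7.391541·0.165)/11.126339 = -0.010899
w* = 0.223571·x + -0.010899·y:
  w_0 = 0.223571·2.7672 + -0.010899·19.2544 = 0.4088  (Tesla)
  w_1 = 0.223571·2.3395 + -0.010899·18.9055 = 0.3170  (Intel)
  w_2 = 0.223571·-0.6976 + -0.010899·7.5567 = -0.2383  (Alcoa)
  w_3 = 0.223571·1.1926 + -0.010899·4.7523 = 0.2148  (Unilever)
  w_4 = 0.223571·1.7899 + -0.010899·9.4043 = 0.2977  (Nike)
Σw_i=1.0000  μᵀw=0.1650
σ²=wᵀΣw=λ₁·μ_p+λ₂ = 0.223571·0.165 + -0.010899 = 0.025991 ≈ 0.0260

Tesla (0.4088)


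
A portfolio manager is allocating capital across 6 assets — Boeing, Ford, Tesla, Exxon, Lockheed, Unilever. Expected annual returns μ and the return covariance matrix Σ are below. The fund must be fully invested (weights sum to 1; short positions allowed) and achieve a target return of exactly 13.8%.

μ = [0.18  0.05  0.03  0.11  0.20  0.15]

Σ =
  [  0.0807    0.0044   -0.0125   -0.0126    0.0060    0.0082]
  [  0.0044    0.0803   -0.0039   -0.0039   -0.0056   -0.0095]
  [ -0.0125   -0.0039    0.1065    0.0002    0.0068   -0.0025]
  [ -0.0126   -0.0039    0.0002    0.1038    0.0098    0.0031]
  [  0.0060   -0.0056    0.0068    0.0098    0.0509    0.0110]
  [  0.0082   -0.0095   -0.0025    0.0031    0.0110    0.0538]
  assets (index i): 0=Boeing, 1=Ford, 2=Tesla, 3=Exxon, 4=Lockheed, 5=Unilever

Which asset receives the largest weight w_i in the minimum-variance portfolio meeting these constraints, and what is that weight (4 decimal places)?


p=Σ⁻¹μ = [1.9515  1.0373  0.3931  0.9787  3.1416  1.9934]
q=Σ⁻¹𝟙 = [12.1142  15.6939  10.9359  9.9498  12.9373  16.8019]
a=μᵀp=1.449911  b=𝟙ᵀp=9.495537  c=𝟙ᵀq=78.432900  D=ac−b²=23.555488
λ₁=(c·0.138−b)/D = (78.432900·0.138−9.495537)/23.555488 = 0.056386
λ₂=(a−b·0.138)/D = (1.449911−9.495537·0.138)/23.555488 = 0.005923
w* = 0.056386·p + 0.005923·q:
  w_0 = 0.056386·1.9515 + 0.005923·12.1142 = 0.1818  (Boeing)
  w_1 = 0.056386·1.0373 + 0.005923·15.6939 = 0.1514  (Ford)
  w_2 = 0.056386·0.3931 + 0.005923·10.9359 = 0.0869  (Tesla)
  w_3 = 0.056386·0.9787 + 0.005923·9.9498 = 0.1141  (Exxon)
  w_4 = 0.056386·3.1416 + 0.005923·12.9373 = 0.2538  (Lockheed)
  w_5 = 0.056386·1.9934 + 0.005923·16.8019 = 0.2119  (Unilever)
Σw_i=1.0000  μᵀw=0.1380
σ²=wᵀΣw=λ₁·μ_p+λ₂ = 0.056386·0.138 + 0.005923 = 0.013705 ≈ 0.0137

Lockheed (0.2538)


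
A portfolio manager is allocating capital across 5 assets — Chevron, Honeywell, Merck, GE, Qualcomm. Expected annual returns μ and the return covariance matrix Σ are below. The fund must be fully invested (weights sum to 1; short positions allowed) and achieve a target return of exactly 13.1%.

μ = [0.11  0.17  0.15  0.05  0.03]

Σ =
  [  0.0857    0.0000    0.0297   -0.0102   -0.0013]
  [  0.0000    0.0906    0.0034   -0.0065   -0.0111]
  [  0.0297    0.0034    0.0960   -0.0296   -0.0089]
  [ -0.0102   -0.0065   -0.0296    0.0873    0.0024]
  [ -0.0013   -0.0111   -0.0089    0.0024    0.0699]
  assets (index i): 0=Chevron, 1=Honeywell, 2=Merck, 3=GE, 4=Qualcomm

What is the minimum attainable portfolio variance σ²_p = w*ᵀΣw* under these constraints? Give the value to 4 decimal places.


0.0231

g=Σ⁻¹μ = [0.8601  2.0259  1.7399  1.3881  0.9408]
h=Σ⁻¹𝟙 = [9.1226  13.9796  14.2814  17.9117  17.8991]
a=μᵀg=0.797629  b=𝟙ᵀg=6.954787  c=𝟙ᵀh=73.194435  D=ac−b²=10.012946
λ₁=(c·0.131−b)/D = (73.194435·0.131−6.954787)/10.012946 = 0.263028
λ₂=(a−b·0.131)/D = (0.797629−6.954787·0.131)/10.012946 = -0.011330
w* = 0.263028·g + -0.011330·h:
  w_0 = 0.263028·0.8601 + -0.011330·9.1226 = 0.1229  (Chevron)
  w_1 = 0.263028·2.0259 + -0.011330·13.9796 = 0.3745  (Honeywell)
  w_2 = 0.263028·1.7399 + -0.011330·14.2814 = 0.2958  (Merck)
  w_3 = 0.263028·1.3881 + -0.011330·17.9117 = 0.1622  (GE)
  w_4 = 0.263028·0.9408 + -0.011330·17.8991 = 0.0446  (Qualcomm)
Σw_i=1.0000  μᵀw=0.1310
σ²=wᵀΣw=λ₁·μ_p+λ₂ = 0.263028·0.131 + -0.011330 = 0.023127 ≈ 0.0231


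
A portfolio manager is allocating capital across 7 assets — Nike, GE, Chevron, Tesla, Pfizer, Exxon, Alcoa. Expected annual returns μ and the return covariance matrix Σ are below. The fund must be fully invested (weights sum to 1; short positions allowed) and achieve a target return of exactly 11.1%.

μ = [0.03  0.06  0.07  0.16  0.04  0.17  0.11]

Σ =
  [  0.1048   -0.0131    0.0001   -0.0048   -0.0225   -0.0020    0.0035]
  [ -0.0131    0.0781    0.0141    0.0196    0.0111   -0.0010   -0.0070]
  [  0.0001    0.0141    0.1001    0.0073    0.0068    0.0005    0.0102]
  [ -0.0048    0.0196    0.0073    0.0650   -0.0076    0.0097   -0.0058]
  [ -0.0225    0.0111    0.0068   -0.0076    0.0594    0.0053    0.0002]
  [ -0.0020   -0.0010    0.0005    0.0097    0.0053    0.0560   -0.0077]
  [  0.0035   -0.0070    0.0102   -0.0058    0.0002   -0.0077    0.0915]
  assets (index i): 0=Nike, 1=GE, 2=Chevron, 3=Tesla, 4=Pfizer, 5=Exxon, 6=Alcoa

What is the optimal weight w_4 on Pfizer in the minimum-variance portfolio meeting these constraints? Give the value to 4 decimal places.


0.1540

g=Σ⁻¹μ = [0.6092  0.3281  0.2637  2.1940  0.8370  2.8147  1.5487]
h=Σ⁻¹𝟙 = [15.7251  9.3291  4.8173  14.4069  20.8860  15.8168  12.7027]
a=μᵀg=1.089793  b=𝟙ᵀg=8.595412  c=𝟙ᵀh=93.683940  D=ac−b²=28.215038
λ₁=(c·0.111−b)/D = (93.683940·0.111−8.595412)/28.215038 = 0.063920
λ₂=(a−b·0.111)/D = (1.089793−8.595412·0.111)/28.215038 = 0.004810
w* = 0.063920·g + 0.004810·h:
  w_0 = 0.063920·0.6092 + 0.004810·15.7251 = 0.1146  (Nike)
  w_1 = 0.063920·0.3281 + 0.004810·9.3291 = 0.0658  (GE)
  w_2 = 0.063920·0.2637 + 0.004810·4.8173 = 0.0400  (Chevron)
  w_3 = 0.063920·2.1940 + 0.004810·14.4069 = 0.2095  (Tesla)
  w_4 = 0.063920·0.8370 + 0.004810·20.8860 = 0.1540  (Pfizer)
  w_5 = 0.063920·2.8147 + 0.004810·15.8168 = 0.2560  (Exxon)
  w_6 = 0.063920·1.5487 + 0.004810·12.7027 = 0.1601  (Alcoa)
Σw_i=1.0000  μᵀw=0.1110
σ²=wᵀΣw=λ₁·μ_p+λ₂ = 0.063920·0.111 + 0.004810 = 0.011905 ≈ 0.0119


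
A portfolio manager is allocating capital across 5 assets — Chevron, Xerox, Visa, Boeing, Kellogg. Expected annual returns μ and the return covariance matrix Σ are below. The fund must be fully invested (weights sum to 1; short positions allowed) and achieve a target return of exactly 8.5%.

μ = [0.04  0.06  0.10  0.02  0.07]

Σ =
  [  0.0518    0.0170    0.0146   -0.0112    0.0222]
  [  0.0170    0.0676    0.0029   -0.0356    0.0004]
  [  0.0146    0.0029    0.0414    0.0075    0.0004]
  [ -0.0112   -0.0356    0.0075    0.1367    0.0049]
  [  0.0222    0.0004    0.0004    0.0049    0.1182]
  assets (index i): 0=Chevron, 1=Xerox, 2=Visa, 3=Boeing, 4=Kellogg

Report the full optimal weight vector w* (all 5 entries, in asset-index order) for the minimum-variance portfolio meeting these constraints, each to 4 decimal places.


-0.1004  0.2652  0.6022  0.0685  0.1645

u=Σ⁻¹μ = [-0.4978  1.0130  2.4756  0.2097  0.6652]
v=Σ⁻¹𝟙 = [8.1212  17.9770  17.8952  11.4533  6.3387]
a=μᵀu=0.339192  b=𝟙ᵀu=3.865768  c=𝟙ᵀv=61.785443  D=ac−b²=6.012988
λ₁=(c·0.085−b)/D = (61.785443·0.085−3.865768)/6.012988 = 0.230500
λ₂=(a−b·0.085)/D = (0.339192−3.865768·0.085)/6.012988 = 0.001763
w* = 0.230500·u + 0.001763·v:
  w_0 = 0.230500·-0.4978 + 0.001763·8.1212 = -0.1004  (Chevron)
  w_1 = 0.230500·1.0130 + 0.001763·17.9770 = 0.2652  (Xerox)
  w_2 = 0.230500·2.4756 + 0.001763·17.8952 = 0.6022  (Visa)
  w_3 = 0.230500·0.2097 + 0.001763·11.4533 = 0.0685  (Boeing)
  w_4 = 0.230500·0.6652 + 0.001763·6.3387 = 0.1645  (Kellogg)
Σw_i=1.0000  μᵀw=0.0850
σ²=wᵀΣw=λ₁·μ_p+λ₂ = 0.230500·0.085 + 0.001763 = 0.021356 ≈ 0.0214


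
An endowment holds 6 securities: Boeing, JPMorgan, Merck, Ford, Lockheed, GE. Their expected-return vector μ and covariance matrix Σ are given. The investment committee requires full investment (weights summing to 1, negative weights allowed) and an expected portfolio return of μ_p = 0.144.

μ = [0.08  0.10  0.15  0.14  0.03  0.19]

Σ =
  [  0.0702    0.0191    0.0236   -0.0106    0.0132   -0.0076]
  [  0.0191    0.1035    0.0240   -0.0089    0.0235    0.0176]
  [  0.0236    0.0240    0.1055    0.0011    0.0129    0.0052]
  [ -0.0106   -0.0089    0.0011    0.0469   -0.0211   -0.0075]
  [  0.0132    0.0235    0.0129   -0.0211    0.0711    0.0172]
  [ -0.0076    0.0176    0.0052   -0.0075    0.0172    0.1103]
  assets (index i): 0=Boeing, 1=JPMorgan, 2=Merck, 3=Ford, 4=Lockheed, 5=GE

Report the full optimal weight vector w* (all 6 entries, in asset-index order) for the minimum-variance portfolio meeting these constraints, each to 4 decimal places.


p=Σ⁻¹μ = [1.4527  0.3952  0.8007  3.9365  0.5853  1.8983]
q=Σ⁻¹𝟙 = [15.3945  3.7465  2.2052  34.8840  17.7358  9.0314]
a=μᵀp=1.205193  b=𝟙ᵀp=9.068802  c=𝟙ᵀq=82.997492  D=ac−b²=17.784813
λ₁=(c·0.144−b)/D = (82.997492·0.144−9.068802)/17.784813 = 0.162095
λ₂=(a−b·0.144)/D = (1.205193−9.068802·0.144)/17.784813 = -0.005663
w* = 0.162095·p + -0.005663·q:
  w_0 = 0.162095·1.4527 + -0.005663·15.3945 = 0.1483  (Boeing)
  w_1 = 0.162095·0.3952 + -0.005663·3.7465 = 0.0428  (JPMorgan)
  w_2 = 0.162095·0.8007 + -0.005663·2.2052 = 0.1173  (Merck)
  w_3 = 0.162095·3.9365 + -0.005663·34.8840 = 0.4405  (Ford)
  w_4 = 0.162095·0.5853 + -0.005663·17.7358 = -0.0056  (Lockheed)
  w_5 = 0.162095·1.8983 + -0.005663·9.0314 = 0.2566  (GE)
Σw_i=1.0000  μᵀw=0.1440
σ²=wᵀΣw=λ₁·μ_p+λ₂ = 0.162095·0.144 + -0.005663 = 0.017679 ≈ 0.0177

0.1483  0.0428  0.1173  0.4405  -0.0056  0.2566


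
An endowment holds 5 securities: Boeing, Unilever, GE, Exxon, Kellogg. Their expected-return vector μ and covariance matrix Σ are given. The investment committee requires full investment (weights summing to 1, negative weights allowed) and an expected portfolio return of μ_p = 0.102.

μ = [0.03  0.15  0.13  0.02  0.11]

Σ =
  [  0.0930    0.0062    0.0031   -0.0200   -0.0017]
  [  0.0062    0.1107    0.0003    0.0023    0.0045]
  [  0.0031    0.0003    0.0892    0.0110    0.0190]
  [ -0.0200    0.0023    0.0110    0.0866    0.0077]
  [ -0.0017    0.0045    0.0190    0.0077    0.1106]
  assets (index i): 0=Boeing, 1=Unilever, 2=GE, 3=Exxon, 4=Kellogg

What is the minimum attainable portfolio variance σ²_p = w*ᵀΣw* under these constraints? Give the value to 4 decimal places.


0.0251

g=Σ⁻¹μ = [0.2090  1.3101  1.2900  0.0164  0.7217]
h=Σ⁻¹𝟙 = [12.8371  7.7564  7.7404  12.7264  6.7076]
a=μᵀg=0.450205  b=𝟙ᵀg=3.547185  c=𝟙ᵀh=47.767863  D=ac−b²=8.922787
λ₁=(c·0.102−b)/D = (47.767863·0.102−3.547185)/8.922787 = 0.148512
λ₂=(a−b·0.102)/D = (0.450205−3.547185·0.102)/8.922787 = 0.009906
w* = 0.148512·g + 0.009906·h:
  w_0 = 0.148512·0.2090 + 0.009906·12.8371 = 0.1582  (Boeing)
  w_1 = 0.148512·1.3101 + 0.009906·7.7564 = 0.2714  (Unilever)
  w_2 = 0.148512·1.2900 + 0.009906·7.7404 = 0.2683  (GE)
  w_3 = 0.148512·0.0164 + 0.009906·12.7264 = 0.1285  (Exxon)
  w_4 = 0.148512·0.7217 + 0.009906·6.7076 = 0.1736  (Kellogg)
Σw_i=1.0000  μᵀw=0.1020
σ²=wᵀΣw=λ₁·μ_p+λ₂ = 0.148512·0.102 + 0.009906 = 0.025054 ≈ 0.0251


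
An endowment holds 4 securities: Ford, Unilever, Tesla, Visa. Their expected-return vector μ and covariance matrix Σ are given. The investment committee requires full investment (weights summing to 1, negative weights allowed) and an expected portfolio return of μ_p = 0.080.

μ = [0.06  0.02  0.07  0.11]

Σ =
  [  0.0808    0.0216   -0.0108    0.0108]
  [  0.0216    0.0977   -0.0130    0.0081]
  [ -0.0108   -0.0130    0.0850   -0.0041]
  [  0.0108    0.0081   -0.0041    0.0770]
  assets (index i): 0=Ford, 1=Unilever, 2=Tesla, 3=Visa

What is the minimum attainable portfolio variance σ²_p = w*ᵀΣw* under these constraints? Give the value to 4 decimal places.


0.0247

p=Σ⁻¹μ = [0.6704  0.0734  0.9865  1.3793]
q=Σ⁻¹𝟙 = [10.4631  8.9772  15.0158  11.3747]
a=μᵀp=0.262475  b=𝟙ᵀp=3.109644  c=𝟙ᵀq=45.830663  D=ac−b²=2.359516
λ₁=(c·0.080−b)/D = (45.830663·0.080−3.109644)/2.359516 = 0.235984
λ₂=(a−b·0.080)/D = (0.262475−3.109644·0.080)/2.359516 = 0.005808
w* = 0.235984·p + 0.005808·q:
  w_0 = 0.235984·0.6704 + 0.005808·10.4631 = 0.2190  (Ford)
  w_1 = 0.235984·0.0734 + 0.005808·8.9772 = 0.0695  (Unilever)
  w_2 = 0.235984·0.9865 + 0.005808·15.0158 = 0.3200  (Tesla)
  w_3 = 0.235984·1.3793 + 0.005808·11.3747 = 0.3916  (Visa)
Σw_i=1.0000  μᵀw=0.0800
σ²=wᵀΣw=λ₁·μ_p+λ₂ = 0.235984·0.080 + 0.005808 = 0.024686 ≈ 0.0247


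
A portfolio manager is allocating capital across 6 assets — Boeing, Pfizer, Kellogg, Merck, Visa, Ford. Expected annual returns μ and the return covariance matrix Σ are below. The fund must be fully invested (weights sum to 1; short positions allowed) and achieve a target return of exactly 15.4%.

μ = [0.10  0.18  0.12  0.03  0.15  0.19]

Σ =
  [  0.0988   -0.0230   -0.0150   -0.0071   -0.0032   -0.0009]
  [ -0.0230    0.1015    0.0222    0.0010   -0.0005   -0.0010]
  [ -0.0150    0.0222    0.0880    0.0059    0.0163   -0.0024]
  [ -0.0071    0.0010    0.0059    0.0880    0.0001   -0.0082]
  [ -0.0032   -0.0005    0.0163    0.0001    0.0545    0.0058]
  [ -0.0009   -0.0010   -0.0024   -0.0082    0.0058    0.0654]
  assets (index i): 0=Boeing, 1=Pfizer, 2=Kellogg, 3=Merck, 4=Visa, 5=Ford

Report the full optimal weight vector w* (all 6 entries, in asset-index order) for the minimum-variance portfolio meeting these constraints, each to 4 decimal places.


0.1602  0.2099  0.0644  0.0348  0.2350  0.2957

g=Σ⁻¹μ = [1.7507  2.0401  0.7461  0.6732  2.3446  2.8643]
h=Σ⁻¹𝟙 = [15.6607  11.8063  7.7629  13.4744  15.2948  16.3045]
a=μᵀg=1.547929  b=𝟙ᵀg=10.419051  c=𝟙ᵀh=80.303587  D=ac−b²=15.747655
λ₁=(c·0.154−b)/D = (80.303587·0.154−10.419051)/15.747655 = 0.123682
λ₂=(a−b·0.154)/D = (1.547929−10.419051·0.154)/15.747655 = -0.003594
w* = 0.123682·g + -0.003594·h:
  w_0 = 0.123682·1.7507 + -0.003594·15.6607 = 0.1602  (Boeing)
  w_1 = 0.123682·2.0401 + -0.003594·11.8063 = 0.2099  (Pfizer)
  w_2 = 0.123682·0.7461 + -0.003594·7.7629 = 0.0644  (Kellogg)
  w_3 = 0.123682·0.6732 + -0.003594·13.4744 = 0.0348  (Merck)
  w_4 = 0.123682·2.3446 + -0.003594·15.2948 = 0.2350  (Visa)
  w_5 = 0.123682·2.8643 + -0.003594·16.3045 = 0.2957  (Ford)
Σw_i=1.0000  μᵀw=0.1540
σ²=wᵀΣw=λ₁·μ_p+λ₂ = 0.123682·0.154 + -0.003594 = 0.015453 ≈ 0.0155


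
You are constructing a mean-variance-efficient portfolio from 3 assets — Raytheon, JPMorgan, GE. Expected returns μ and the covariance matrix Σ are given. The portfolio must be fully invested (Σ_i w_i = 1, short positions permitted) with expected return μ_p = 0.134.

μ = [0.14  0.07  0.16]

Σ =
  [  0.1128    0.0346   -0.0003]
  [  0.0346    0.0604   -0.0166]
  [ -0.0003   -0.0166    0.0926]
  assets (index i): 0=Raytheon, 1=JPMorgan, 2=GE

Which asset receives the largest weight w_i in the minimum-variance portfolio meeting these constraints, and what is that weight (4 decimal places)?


p=Σ⁻¹μ = [0.8819  1.1879  1.9437]
q=Σ⁻¹𝟙 = [3.1929  18.6152  14.1465]
a=μᵀp=0.517611  b=𝟙ᵀp=4.013517  c=𝟙ᵀq=35.954648  D=ac−b²=2.502218
λ₁=(c·0.134−b)/D = (35.954648·0.134−4.013517)/2.502218 = 0.321477
λ₂=(a−b·0.134)/D = (0.517611−4.013517·0.134)/2.502218 = -0.008073
w* = 0.321477·p + -0.008073·q:
  w_0 = 0.321477·0.8819 + -0.008073·3.1929 = 0.2577  (Raytheon)
  w_1 = 0.321477·1.1879 + -0.008073·18.6152 = 0.2316  (JPMorgan)
  w_2 = 0.321477·1.9437 + -0.008073·14.1465 = 0.5106  (GE)
Σw_i=1.0000  μᵀw=0.1340
σ²=wᵀΣw=λ₁·μ_p+λ₂ = 0.321477·0.134 + -0.008073 = 0.035005 ≈ 0.0350

GE (0.5106)


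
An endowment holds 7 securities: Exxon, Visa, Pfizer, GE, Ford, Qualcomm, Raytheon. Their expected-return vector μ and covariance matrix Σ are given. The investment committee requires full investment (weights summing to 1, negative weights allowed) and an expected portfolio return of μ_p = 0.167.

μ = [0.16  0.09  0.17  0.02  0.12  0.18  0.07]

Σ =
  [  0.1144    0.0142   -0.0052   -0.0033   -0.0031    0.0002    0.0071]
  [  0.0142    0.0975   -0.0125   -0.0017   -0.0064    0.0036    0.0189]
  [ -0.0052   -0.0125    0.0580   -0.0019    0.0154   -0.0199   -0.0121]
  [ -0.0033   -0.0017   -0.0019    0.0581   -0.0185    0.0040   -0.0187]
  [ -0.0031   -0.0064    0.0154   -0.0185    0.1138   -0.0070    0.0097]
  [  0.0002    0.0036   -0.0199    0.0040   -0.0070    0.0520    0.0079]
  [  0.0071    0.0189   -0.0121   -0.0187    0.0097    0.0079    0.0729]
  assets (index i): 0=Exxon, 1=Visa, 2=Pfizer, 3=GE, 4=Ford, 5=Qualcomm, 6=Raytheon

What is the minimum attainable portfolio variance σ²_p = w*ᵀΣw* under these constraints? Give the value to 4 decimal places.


p=Σ⁻¹μ = [1.4790  1.0579  5.0833  0.8294  0.8452  5.2384  0.9183]
q=Σ⁻¹𝟙 = [8.8264  9.5934  31.4571  26.0433  9.6747  27.1286  18.0453]
a=μᵀp=2.321213  b=𝟙ᵀp=15.451484  c=𝟙ᵀq=130.768790  D=ac−b²=64.793838
λ₁=(c·0.167−b)/D = (130.768790·0.167−15.451484)/64.793838 = 0.098573
λ₂=(a−b·0.167)/D = (2.321213−15.451484·0.167)/64.793838 = -0.004000
w* = 0.098573·p + -0.004000·q:
  w_0 = 0.098573·1.4790 + -0.004000·8.8264 = 0.1105  (Exxon)
  w_1 = 0.098573·1.0579 + -0.004000·9.5934 = 0.0659  (Visa)
  w_2 = 0.098573·5.0833 + -0.004000·31.4571 = 0.3752  (Pfizer)
  w_3 = 0.098573·0.8294 + -0.004000·26.0433 = -0.0224  (GE)
  w_4 = 0.098573·0.8452 + -0.004000·9.6747 = 0.0446  (Ford)
  w_5 = 0.098573·5.2384 + -0.004000·27.1286 = 0.4078  (Qualcomm)
  w_6 = 0.098573·0.9183 + -0.004000·18.0453 = 0.0183  (Raytheon)
Σw_i=1.0000  μᵀw=0.1670
σ²=wᵀΣw=λ₁·μ_p+λ₂ = 0.098573·0.167 + -0.004000 = 0.012461 ≈ 0.0125

0.0125


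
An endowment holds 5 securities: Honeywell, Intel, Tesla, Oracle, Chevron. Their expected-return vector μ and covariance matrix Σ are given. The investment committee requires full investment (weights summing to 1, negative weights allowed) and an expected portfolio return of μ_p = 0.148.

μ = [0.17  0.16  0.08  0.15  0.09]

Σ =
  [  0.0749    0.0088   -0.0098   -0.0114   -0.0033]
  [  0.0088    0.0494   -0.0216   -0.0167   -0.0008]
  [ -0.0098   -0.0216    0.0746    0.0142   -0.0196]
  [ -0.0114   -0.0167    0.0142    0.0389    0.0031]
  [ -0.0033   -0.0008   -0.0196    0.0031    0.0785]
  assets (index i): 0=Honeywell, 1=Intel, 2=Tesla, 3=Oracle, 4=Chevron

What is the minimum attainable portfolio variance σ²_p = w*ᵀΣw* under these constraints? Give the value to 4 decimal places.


u=Σ⁻¹μ = [2.9148  5.9132  2.4255  6.2288  1.6889]
v=Σ⁻¹𝟙 = [18.4533  41.2539  25.4726  38.0292  18.7933]
a=μᵀu=2.721996  b=𝟙ᵀu=19.171268  c=𝟙ᵀv=142.002305  D=ac−b²=18.992177
λ₁=(c·0.148−b)/D = (142.002305·0.148−19.171268)/18.992177 = 0.097149
λ₂=(a−b·0.148)/D = (2.721996−19.171268·0.148)/18.992177 = -0.006074
w* = 0.097149·u + -0.006074·v:
  w_0 = 0.097149·2.9148 + -0.006074·18.4533 = 0.1711  (Honeywell)
  w_1 = 0.097149·5.9132 + -0.006074·41.2539 = 0.3239  (Intel)
  w_2 = 0.097149·2.4255 + -0.006074·25.4726 = 0.0809  (Tesla)
  w_3 = 0.097149·6.2288 + -0.006074·38.0292 = 0.3741  (Oracle)
  w_4 = 0.097149·1.6889 + -0.006074·18.7933 = 0.0499  (Chevron)
Σw_i=1.0000  μᵀw=0.1480
σ²=wᵀΣw=λ₁·μ_p+λ₂ = 0.097149·0.148 + -0.006074 = 0.008304 ≈ 0.0083

0.0083


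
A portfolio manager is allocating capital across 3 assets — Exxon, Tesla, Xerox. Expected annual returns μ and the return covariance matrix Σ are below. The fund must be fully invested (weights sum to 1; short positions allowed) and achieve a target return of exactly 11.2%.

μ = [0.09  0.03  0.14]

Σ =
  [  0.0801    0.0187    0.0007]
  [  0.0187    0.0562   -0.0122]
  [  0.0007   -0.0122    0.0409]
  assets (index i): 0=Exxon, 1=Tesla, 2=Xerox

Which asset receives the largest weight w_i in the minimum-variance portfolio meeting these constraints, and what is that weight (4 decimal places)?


p=Σ⁻¹μ = [0.8431  1.0620  3.7253]
q=Σ⁻¹𝟙 = [7.0386  22.1685  30.9420]
a=μᵀp=0.629285  b=𝟙ᵀp=5.630411  c=𝟙ᵀq=60.149131  D=ac−b²=6.149421
λ₁=(c·0.112−b)/D = (60.149131·0.112−5.630411)/6.149421 = 0.179902
λ₂=(a−b·0.112)/D = (0.629285−5.630411·0.112)/6.149421 = -0.000215
w* = 0.179902·p + -0.000215·q:
  w_0 = 0.179902·0.8431 + -0.000215·7.0386 = 0.1502  (Exxon)
  w_1 = 0.179902·1.0620 + -0.000215·22.1685 = 0.1863  (Tesla)
  w_2 = 0.179902·3.7253 + -0.000215·30.9420 = 0.6635  (Xerox)
Σw_i=1.0000  μᵀw=0.1120
σ²=wᵀΣw=λ₁·μ_p+λ₂ = 0.179902·0.112 + -0.000215 = 0.019934 ≈ 0.0199

Xerox (0.6635)


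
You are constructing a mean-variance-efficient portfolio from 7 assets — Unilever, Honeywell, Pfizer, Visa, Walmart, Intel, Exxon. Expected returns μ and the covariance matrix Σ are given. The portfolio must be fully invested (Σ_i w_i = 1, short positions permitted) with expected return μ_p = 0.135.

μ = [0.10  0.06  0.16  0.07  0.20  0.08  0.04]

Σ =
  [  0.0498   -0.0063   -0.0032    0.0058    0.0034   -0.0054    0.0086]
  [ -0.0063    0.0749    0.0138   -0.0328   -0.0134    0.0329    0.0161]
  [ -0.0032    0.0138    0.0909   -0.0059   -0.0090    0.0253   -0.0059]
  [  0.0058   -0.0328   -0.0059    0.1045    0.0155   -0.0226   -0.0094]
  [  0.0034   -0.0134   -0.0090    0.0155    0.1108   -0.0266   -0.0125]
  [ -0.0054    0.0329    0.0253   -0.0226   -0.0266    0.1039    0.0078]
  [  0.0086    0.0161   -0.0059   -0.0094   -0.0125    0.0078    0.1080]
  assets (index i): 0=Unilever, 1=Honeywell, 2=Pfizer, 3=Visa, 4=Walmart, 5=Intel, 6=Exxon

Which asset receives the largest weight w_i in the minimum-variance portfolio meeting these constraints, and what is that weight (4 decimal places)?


Walmart (0.2875)

x=Σ⁻¹μ = [2.0127  0.9402  1.7454  0.8582  2.1313  0.8523  0.4251]
y=Σ⁻¹𝟙 = [19.8093  16.4098  9.3960  14.9932  12.0953  8.9418  7.8080]
a=μᵀx=1.108457  b=𝟙ᵀx=8.965109  c=𝟙ᵀy=89.453217  D=ac−b²=18.781887
λ₁=(c·0.135−b)/D = (89.453217·0.135−8.965109)/18.781887 = 0.165642
λ₂=(a−b·0.135)/D = (1.108457−8.965109·0.135)/18.781887 = -0.005422
w* = 0.165642·x + -0.005422·y:
  w_0 = 0.165642·2.0127 + -0.005422·19.8093 = 0.2260  (Unilever)
  w_1 = 0.165642·0.9402 + -0.005422·16.4098 = 0.0668  (Honeywell)
  w_2 = 0.165642·1.7454 + -0.005422·9.3960 = 0.2382  (Pfizer)
  w_3 = 0.165642·0.8582 + -0.005422·14.9932 = 0.0609  (Visa)
  w_4 = 0.165642·2.1313 + -0.005422·12.0953 = 0.2875  (Walmart)
  w_5 = 0.165642·0.8523 + -0.005422·8.9418 = 0.0927  (Intel)
  w_6 = 0.165642·0.4251 + -0.005422·7.8080 = 0.0281  (Exxon)
Σw_i=1.0000  μᵀw=0.1350
σ²=wᵀΣw=λ₁·μ_p+λ₂ = 0.165642·0.135 + -0.005422 = 0.016940 ≈ 0.0169


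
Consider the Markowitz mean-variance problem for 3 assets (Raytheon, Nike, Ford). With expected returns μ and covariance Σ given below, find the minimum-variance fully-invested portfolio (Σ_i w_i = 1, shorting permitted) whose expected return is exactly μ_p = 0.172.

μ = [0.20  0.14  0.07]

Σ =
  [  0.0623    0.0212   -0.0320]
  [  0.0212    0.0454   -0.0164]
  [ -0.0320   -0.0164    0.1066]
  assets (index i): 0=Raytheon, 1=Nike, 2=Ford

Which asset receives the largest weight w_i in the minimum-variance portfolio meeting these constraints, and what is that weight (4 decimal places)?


g=Σ⁻¹μ = [3.5210  2.1797  2.0490]
h=Σ⁻¹𝟙 = [18.5352  19.8743  18.0025]
a=μᵀg=1.152779  b=𝟙ᵀg=7.749624  c=𝟙ᵀh=56.412037  D=ac−b²=4.973966
λ₁=(c·0.172−b)/D = (56.412037·0.172−7.749624)/4.973966 = 0.392694
λ₂=(a−b·0.172)/D = (1.152779−7.749624·0.172)/4.973966 = -0.036220
w* = 0.392694·g + -0.036220·h:
  w_0 = 0.392694·3.5210 + -0.036220·18.5352 = 0.7113  (Raytheon)
  w_1 = 0.392694·2.1797 + -0.036220·19.8743 = 0.1361  (Nike)
  w_2 = 0.392694·2.0490 + -0.036220·18.0025 = 0.1526  (Ford)
Σw_i=1.0000  μᵀw=0.1720
σ²=wᵀΣw=λ₁·μ_p+λ₂ = 0.392694·0.172 + -0.036220 = 0.031324 ≈ 0.0313

Raytheon (0.7113)


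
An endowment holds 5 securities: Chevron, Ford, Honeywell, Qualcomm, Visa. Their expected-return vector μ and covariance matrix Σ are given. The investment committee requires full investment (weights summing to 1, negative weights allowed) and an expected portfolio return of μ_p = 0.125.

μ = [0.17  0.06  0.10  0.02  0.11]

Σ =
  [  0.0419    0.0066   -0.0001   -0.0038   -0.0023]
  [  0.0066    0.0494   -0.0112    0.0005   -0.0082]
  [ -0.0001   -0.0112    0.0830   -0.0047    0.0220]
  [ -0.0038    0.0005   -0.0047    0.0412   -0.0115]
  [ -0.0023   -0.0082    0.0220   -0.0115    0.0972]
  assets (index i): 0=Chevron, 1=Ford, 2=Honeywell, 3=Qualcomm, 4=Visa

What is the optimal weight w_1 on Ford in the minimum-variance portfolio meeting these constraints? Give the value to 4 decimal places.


0.1038

p=Σ⁻¹μ = [4.0714  1.1124  1.1093  1.3164  1.2265]
q=Σ⁻¹𝟙 = [24.0332  21.9496  13.2616  31.4842  13.4318]
a=μᵀp=1.031058  b=𝟙ᵀp=8.835970  c=𝟙ᵀq=104.160424  D=ac−b²=29.321022
λ₁=(c·0.125−b)/D = (104.160424·0.125−8.835970)/29.321022 = 0.142699
λ₂=(a−b·0.125)/D = (1.031058−8.835970·0.125)/29.321022 = -0.002505
w* = 0.142699·p + -0.002505·q:
  w_0 = 0.142699·4.0714 + -0.002505·24.0332 = 0.5208  (Chevron)
  w_1 = 0.142699·1.1124 + -0.002505·21.9496 = 0.1038  (Ford)
  w_2 = 0.142699·1.1093 + -0.002505·13.2616 = 0.1251  (Honeywell)
  w_3 = 0.142699·1.3164 + -0.002505·31.4842 = 0.1090  (Qualcomm)
  w_4 = 0.142699·1.2265 + -0.002505·13.4318 = 0.1414  (Visa)
Σw_i=1.0000  μᵀw=0.1250
σ²=wᵀΣw=λ₁·μ_p+λ₂ = 0.142699·0.125 + -0.002505 = 0.015333 ≈ 0.0153
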